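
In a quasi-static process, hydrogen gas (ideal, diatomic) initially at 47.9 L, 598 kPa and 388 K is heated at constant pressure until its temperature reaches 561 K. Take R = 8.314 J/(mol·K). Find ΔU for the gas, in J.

31900 J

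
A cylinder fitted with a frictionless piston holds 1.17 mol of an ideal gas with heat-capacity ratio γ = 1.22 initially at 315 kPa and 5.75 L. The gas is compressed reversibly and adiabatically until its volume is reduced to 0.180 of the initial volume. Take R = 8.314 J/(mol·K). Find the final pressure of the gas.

T₁ = P₁V₁/(nR) = 315×5.75/(1.17×8.314) = 186 K.
Adiabatic: TV^(γ−1) = const ⇒ T₂ = 186×(5.56)^0.220 = 272 K; PV^γ = const ⇒ P₂ = 2550 kPa.

2550 kPa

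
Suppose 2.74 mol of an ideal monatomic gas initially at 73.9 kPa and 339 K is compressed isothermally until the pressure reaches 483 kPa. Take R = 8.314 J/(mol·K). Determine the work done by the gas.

-14500 J

V₁ = nRT₁/P₁ = 2.74×8.314×339/73.9 = 104 L.
Isothermal: T stays 339 K; PV = const ⇒ V₂ = 16.0 L, P₂ = 483 kPa.
W = nRT ln(V₂/V₁) = 2.74×8.314×339×ln(0.153) = -14500 J.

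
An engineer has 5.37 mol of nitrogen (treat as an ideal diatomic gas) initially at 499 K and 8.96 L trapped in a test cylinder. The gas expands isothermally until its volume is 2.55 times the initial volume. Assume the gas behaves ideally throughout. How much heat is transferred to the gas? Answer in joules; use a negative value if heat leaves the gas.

20900 J

P₁ = nRT₁/V₁ = 5.37×8.314×499/8.96 = 2490 kPa.
Isothermal: T stays 499 K; PV = const ⇒ V₂ = 22.8 L, P₂ = 975 kPa.
ΔU = 0 (ideal gas, T constant).
W = nRT ln(V₂/V₁) = 5.37×8.314×499×ln(2.55) = 20900 J.
Q = ΔU + W = 20900 J.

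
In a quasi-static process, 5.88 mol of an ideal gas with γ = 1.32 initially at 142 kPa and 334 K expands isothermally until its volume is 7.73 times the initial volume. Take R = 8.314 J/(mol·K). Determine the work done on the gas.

V₁ = nRT₁/P₁ = 5.88×8.314×334/142 = 115 L.
Isothermal: T stays 334 K; PV = const ⇒ V₂ = 889 L, P₂ = 18.4 kPa.
W = nRT ln(V₂/V₁) = 5.88×8.314×334×ln(7.73) = 33400 J.
Work done on the gas = −W_by = -33400 J.

-33400 J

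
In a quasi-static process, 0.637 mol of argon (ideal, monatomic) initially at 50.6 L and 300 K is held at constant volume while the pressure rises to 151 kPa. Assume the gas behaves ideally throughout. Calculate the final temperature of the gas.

P₁ = nRT₁/V₁ = 0.637×8.314×300/50.6 = 31.4 kPa.
Isochoric: V stays 50.6 L; P/T = const ⇒ T₂ = 1440 K, P₂ = 151 kPa.

1440 K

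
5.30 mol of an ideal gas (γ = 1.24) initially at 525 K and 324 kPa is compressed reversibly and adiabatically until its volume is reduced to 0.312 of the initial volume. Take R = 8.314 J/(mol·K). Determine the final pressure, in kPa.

1370 kPa

V₁ = nRT₁/P₁ = 5.30×8.314×525/324 = 71.4 L.
Adiabatic: TV^(γ−1) = const ⇒ T₂ = 525×(3.21)^0.240 = 694 K; PV^γ = const ⇒ P₂ = 1370 kPa.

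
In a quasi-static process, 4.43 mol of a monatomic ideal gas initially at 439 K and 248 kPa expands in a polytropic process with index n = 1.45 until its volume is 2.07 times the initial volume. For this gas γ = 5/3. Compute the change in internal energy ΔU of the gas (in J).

-6770 J

V₁ = nRT₁/P₁ = 4.43×8.314×439/248 = 65.2 L.
Polytropic n=1.45: T₂ = T₁(V₁/V₂)^(n−1) = 439×(0.483)^0.45 = 316 K; P₂ = P₁(V₁/V₂)^n = 86.4 kPa.
For an ideal gas ΔU = nCvΔT with Cv = (3/2)R = 12.5 J/(mol·K).
ΔU = 4.43×12.5×(316−439) = -6770 J.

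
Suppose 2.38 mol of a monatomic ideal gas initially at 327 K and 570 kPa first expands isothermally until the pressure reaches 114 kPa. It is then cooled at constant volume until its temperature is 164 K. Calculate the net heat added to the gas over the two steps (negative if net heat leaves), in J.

V₁ = nRT₁/P₁ = 2.38×8.314×327/570 = 11.4 L.
Step 1 — Isothermal: T stays 327 K; PV = const ⇒ V₂ = 56.8 L, P₂ = 114 kPa.
ΔU = 0 (ideal gas, T constant).
W = nRT ln(V₂/V₁) = 2.38×8.314×327×ln(5.00) = 10400 J.
Q = ΔU + W = 10400 J.
State after step 1: P = 114 kPa, V = 56.8 L, T = 327 K.
Step 2 — Isochoric: V stays 56.8 L; P/T = const ⇒ T₂ = 164 K, P₂ = 57.2 kPa.
W = 0 (no volume change).
ΔU = nCvΔT = 2.38×12.5×(164−327) = -4840 J.
Q = ΔU = -4840 J.
Net over both steps: W = 10400 J, Q = 5580 J, ΔU = -4840 J.

5580 J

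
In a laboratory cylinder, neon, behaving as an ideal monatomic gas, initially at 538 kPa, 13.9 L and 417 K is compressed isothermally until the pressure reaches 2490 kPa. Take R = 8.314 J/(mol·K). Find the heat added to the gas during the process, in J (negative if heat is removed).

n = P₁V₁/(RT₁) = 538×13.9/(8.314×417) = 2.16 mol.
Isothermal: T stays 417 K; PV = const ⇒ V₂ = 3.00 L, P₂ = 2490 kPa.
ΔU = 0 (ideal gas, T constant).
W = nRT ln(V₂/V₁) = 2.16×8.314×417×ln(0.216) = -11500 J.
Q = ΔU + W = -11500 J.

-11500 J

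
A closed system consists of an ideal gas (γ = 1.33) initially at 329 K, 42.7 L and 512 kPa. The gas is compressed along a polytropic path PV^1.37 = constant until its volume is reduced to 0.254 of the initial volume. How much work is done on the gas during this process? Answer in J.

39000 J

n = P₁V₁/(RT₁) = 512×42.7/(8.314×329) = 7.99 mol.
Polytropic n=1.37: T₂ = T₁(V₁/V₂)^(n−1) = 329×(3.94)^0.37 = 546 K; P₂ = P₁(V₁/V₂)^n = 3350 kPa.
W = (P₁V₁−P₂V₂)/(n−1) = (512×42.7−3350×10.8)/0.37 = -39000 J.
Work done on the gas = −W_by = 39000 J.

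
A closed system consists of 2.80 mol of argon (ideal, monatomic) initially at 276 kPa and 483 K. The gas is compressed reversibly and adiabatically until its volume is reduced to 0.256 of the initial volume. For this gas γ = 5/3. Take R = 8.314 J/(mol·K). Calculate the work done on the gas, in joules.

V₁ = nRT₁/P₁ = 2.80×8.314×483/276 = 40.7 L.
Adiabatic: TV^(γ−1) = const ⇒ T₂ = 483×(3.91)^0.667 = 1200 K; PV^γ = const ⇒ P₂ = 2670 kPa.
ΔU = nCvΔT = 2.80×12.5×(1200−483) = 25000 J.
Q = 0 for an adiabatic process, so W = −ΔU = -25000 J.
Work done on the gas = −W_by = 25000 J.

25000 J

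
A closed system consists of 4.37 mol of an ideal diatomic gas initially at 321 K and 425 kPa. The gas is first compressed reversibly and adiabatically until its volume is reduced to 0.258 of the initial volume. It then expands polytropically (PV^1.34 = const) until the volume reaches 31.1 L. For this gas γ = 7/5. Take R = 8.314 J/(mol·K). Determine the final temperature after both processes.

V₁ = nRT₁/P₁ = 4.37×8.314×321/425 = 27.4 L.
Step 1 — Adiabatic: TV^(γ−1) = const ⇒ T₂ = 321×(3.88)^0.400 = 552 K; PV^γ = const ⇒ P₂ = 2830 kPa.
ΔU = nCvΔT = 4.37×20.8×(552−321) = 21000 J.
Q = 0 for an adiabatic process, so W = −ΔU = -21000 J.
State after step 1: P = 2830 kPa, V = 7.08 L, T = 552 K.
Step 2 — Polytropic n=1.34: T₂ = T₁(V₁/V₂)^(n−1) = 552×(0.228)^0.34 = 334 K; P₂ = P₁(V₁/V₂)^n = 390 kPa.
W = (P₁V₁−P₂V₂)/(n−1) = (2830×7.08−390×31.1)/0.34 = 23300 J.
ΔU = nCvΔT = 4.37×20.8×(334−552) = -19800 J.
Q = ΔU + W = 3500 J.
Net over both steps: W = 2350 J, Q = 3500 J, ΔU = 1150 J.

334 K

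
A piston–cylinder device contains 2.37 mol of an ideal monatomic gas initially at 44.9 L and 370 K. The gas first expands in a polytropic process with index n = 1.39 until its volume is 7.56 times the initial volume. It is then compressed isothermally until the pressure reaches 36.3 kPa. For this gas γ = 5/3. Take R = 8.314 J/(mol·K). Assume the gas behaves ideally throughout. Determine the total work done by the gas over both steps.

P₁ = nRT₁/V₁ = 2.37×8.314×370/44.9 = 162 kPa.
Step 1 — Polytropic n=1.39: T₂ = T₁(V₁/V₂)^(n−1) = 370×(0.132)^0.39 = 168 K; P₂ = P₁(V₁/V₂)^n = 9.76 kPa.
W = (P₁V₁−P₂V₂)/(n−1) = (162×44.9−9.76×339)/0.39 = 10200 J.
ΔU = nCvΔT = 2.37×12.5×(168−370) = -5970 J.
Q = ΔU + W = 4230 J.
State after step 1: P = 9.76 kPa, V = 339 L, T = 168 K.
Step 2 — Isothermal: T stays 168 K; PV = const ⇒ V₂ = 91.2 L, P₂ = 36.3 kPa.
ΔU = 0 (ideal gas, T constant).
W = nRT ln(V₂/V₁) = 2.37×8.314×168×ln(0.269) = -4350 J.
Q = ΔU + W = -4350 J.
Net over both steps: W = 5850 J, Q = -118 J, ΔU = -5970 J.

5850 J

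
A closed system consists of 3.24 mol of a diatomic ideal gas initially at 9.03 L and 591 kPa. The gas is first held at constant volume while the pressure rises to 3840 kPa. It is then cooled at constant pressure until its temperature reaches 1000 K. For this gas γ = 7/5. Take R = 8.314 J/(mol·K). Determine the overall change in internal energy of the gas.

54000 J

T₁ = P₁V₁/(nR) = 591×9.03/(3.24×8.314) = 198 K.
Step 1 — Isochoric: V stays 9.03 L; P/T = const ⇒ T₂ = 1290 K, P₂ = 3840 kPa.
W = 0 (no volume change).
ΔU = nCvΔT = 3.24×20.8×(1290−198) = 73300 J.
Q = ΔU = 73300 J.
State after step 1: P = 3840 kPa, V = 9.03 L, T = 1290 K.
Step 2 — Isobaric: P stays 3840 kPa; V/T = const ⇒ T₂ = 1000 K, V₂ = 7.01 L.
W = PΔV = 3840×(7.01−9.03) kPa·L = -7740 J.
ΔU = nCvΔT = 3.24×20.8×(1000−1290) = -19300 J.
Q = ΔU + W = nCpΔT = -27100 J.
Net over both steps: W = -7740 J, Q = 46300 J, ΔU = 54000 J.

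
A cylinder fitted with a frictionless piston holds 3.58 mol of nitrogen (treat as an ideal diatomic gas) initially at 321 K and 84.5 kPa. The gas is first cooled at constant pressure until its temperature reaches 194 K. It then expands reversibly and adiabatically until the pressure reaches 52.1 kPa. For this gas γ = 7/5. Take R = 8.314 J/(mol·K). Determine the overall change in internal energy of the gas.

V₁ = nRT₁/P₁ = 3.58×8.314×321/84.5 = 113 L.
Step 1 — Isobaric: P stays 84.5 kPa; V/T = const ⇒ T₂ = 194 K, V₂ = 68.3 L.
W = PΔV = 84.5×(68.3−113) kPa·L = -3780 J.
ΔU = nCvΔT = 3.58×20.8×(194−321) = -9450 J.
Q = ΔU + W = nCpΔT = -13200 J.
State after step 1: P = 84.5 kPa, V = 68.3 L, T = 194 K.
Step 2 — Adiabatic: T₂/T₁ = (P₂/P₁)^((γ−1)/γ) ⇒ T₂ = 194×(0.617)^0.286 = 169 K; V₂ = 96.5 L.
ΔU = nCvΔT = 3.58×20.8×(169−194) = -1860 J.
Q = 0 for an adiabatic process, so W = −ΔU = 1860 J.
Net over both steps: W = -1920 J, Q = -13200 J, ΔU = -11300 J.

-11300 J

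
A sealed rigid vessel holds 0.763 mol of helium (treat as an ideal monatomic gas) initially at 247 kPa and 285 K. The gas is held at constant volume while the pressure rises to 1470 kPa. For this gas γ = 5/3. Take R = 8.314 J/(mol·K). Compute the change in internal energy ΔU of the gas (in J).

13400 J

V₁ = nRT₁/P₁ = 0.763×8.314×285/247 = 7.32 L.
Isochoric: V stays 7.32 L; P/T = const ⇒ T₂ = 1700 K, P₂ = 1470 kPa.
For an ideal gas ΔU = nCvΔT with Cv = (3/2)R = 12.5 J/(mol·K).
ΔU = 0.763×12.5×(1700−285) = 13400 J.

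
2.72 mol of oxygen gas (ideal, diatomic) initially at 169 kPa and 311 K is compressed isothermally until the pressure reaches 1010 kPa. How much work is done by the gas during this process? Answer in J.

V₁ = nRT₁/P₁ = 2.72×8.314×311/169 = 41.6 L.
Isothermal: T stays 311 K; PV = const ⇒ V₂ = 6.96 L, P₂ = 1010 kPa.
W = nRT ln(V₂/V₁) = 2.72×8.314×311×ln(0.167) = -12600 J.

-12600 J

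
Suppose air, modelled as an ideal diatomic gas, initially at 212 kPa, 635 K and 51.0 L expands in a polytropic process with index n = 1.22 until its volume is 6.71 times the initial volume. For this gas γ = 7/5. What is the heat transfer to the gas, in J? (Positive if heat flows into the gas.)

n = P₁V₁/(RT₁) = 212×51.0/(8.314×635) = 2.05 mol.
Polytropic n=1.22: T₂ = T₁(V₁/V₂)^(n−1) = 635×(0.149)^0.22 = 418 K; P₂ = P₁(V₁/V₂)^n = 20.8 kPa.
W = (P₁V₁−P₂V₂)/(n−1) = (212×51.0−20.8×342)/0.22 = 16800 J.
ΔU = nCvΔT = 2.05×20.8×(418−635) = -9250 J.
Q = ΔU + W = 7570 J.

7570 J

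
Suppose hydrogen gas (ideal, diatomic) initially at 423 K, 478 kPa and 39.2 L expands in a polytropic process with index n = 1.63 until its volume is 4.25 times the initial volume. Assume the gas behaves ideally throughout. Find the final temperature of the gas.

Polytropic n=1.63: T₂ = T₁(V₁/V₂)^(n−1) = 423×(0.235)^0.63 = 170 K; P₂ = P₁(V₁/V₂)^n = 45.2 kPa.

170 K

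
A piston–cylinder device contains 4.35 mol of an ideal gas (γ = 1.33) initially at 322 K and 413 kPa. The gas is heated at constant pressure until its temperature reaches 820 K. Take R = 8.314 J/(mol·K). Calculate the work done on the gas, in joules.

-18000 J

V₁ = nRT₁/P₁ = 4.35×8.314×322/413 = 28.2 L.
Isobaric: P stays 413 kPa; V/T = const ⇒ T₂ = 820 K, V₂ = 71.8 L.
W = PΔV = 413×(71.8−28.2) kPa·L = 18000 J.
Work done on the gas = −W_by = -18000 J.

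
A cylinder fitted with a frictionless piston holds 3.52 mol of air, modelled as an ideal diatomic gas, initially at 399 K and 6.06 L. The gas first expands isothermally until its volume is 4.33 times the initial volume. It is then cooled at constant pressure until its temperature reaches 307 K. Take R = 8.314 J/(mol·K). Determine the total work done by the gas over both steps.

14400 J

P₁ = nRT₁/V₁ = 3.52×8.314×399/6.06 = 1930 kPa.
Step 1 — Isothermal: T stays 399 K; PV = const ⇒ V₂ = 26.2 L, P₂ = 445 kPa.
ΔU = 0 (ideal gas, T constant).
W = nRT ln(V₂/V₁) = 3.52×8.314×399×ln(4.33) = 17100 J.
Q = ΔU + W = 17100 J.
State after step 1: P = 445 kPa, V = 26.2 L, T = 399 K.
Step 2 — Isobaric: P stays 445 kPa; V/T = const ⇒ T₂ = 307 K, V₂ = 20.2 L.
W = PΔV = 445×(20.2−26.2) kPa·L = -2690 J.
ΔU = nCvΔT = 3.52×20.8×(307−399) = -6730 J.
Q = ΔU + W = nCpΔT = -9420 J.
Net over both steps: W = 14400 J, Q = 7690 J, ΔU = -6730 J.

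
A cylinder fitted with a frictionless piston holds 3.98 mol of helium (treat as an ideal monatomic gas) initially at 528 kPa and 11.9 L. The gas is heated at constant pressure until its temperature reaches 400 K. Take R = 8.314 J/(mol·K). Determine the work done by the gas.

6950 J

T₁ = P₁V₁/(nR) = 528×11.9/(3.98×8.314) = 190 K.
Isobaric: P stays 528 kPa; V/T = const ⇒ T₂ = 400 K, V₂ = 25.1 L.
W = PΔV = 528×(25.1−11.9) kPa·L = 6950 J.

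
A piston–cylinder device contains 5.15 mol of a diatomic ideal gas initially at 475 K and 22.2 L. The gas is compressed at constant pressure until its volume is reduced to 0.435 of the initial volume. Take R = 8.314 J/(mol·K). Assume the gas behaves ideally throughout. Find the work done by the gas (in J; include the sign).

P₁ = nRT₁/V₁ = 5.15×8.314×475/22.2 = 916 kPa.
Isobaric: P stays 916 kPa; V/T = const ⇒ T₂ = 207 K, V₂ = 9.66 L.
W = PΔV = 916×(9.66−22.2) kPa·L = -11500 J.

-11500 J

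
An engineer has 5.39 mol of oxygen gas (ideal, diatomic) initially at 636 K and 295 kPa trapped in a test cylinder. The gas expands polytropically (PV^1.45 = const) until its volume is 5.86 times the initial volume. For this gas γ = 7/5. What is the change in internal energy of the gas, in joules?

V₁ = nRT₁/P₁ = 5.39×8.314×636/295 = 96.6 L.
Polytropic n=1.45: T₂ = T₁(V₁/V₂)^(n−1) = 636×(0.171)^0.45 = 287 K; P₂ = P₁(V₁/V₂)^n = 22.7 kPa.
For an ideal gas ΔU = nCvΔT with Cv = (5/2)R = 20.8 J/(mol·K).
ΔU = 5.39×20.8×(287−636) = -39100 J.

-39100 J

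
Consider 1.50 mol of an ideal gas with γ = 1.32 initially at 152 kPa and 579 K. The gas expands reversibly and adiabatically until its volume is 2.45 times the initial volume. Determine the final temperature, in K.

V₁ = nRT₁/P₁ = 1.50×8.314×579/152 = 47.5 L.
Adiabatic: TV^(γ−1) = const ⇒ T₂ = 579×(0.408)^0.320 = 435 K; PV^γ = const ⇒ P₂ = 46.6 kPa.

435 K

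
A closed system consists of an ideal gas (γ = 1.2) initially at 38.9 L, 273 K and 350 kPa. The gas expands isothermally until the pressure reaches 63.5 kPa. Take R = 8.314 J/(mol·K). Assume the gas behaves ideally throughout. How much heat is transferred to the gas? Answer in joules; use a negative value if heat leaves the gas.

23200 J

n = P₁V₁/(RT₁) = 350×38.9/(8.314×273) = 6.00 mol.
Isothermal: T stays 273 K; PV = const ⇒ V₂ = 214 L, P₂ = 63.5 kPa.
ΔU = 0 (ideal gas, T constant).
W = nRT ln(V₂/V₁) = 6.00×8.314×273×ln(5.51) = 23200 J.
Q = ΔU + W = 23200 J.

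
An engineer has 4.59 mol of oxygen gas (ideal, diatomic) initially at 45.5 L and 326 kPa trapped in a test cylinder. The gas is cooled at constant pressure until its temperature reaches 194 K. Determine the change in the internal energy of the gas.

-18600 J

T₁ = P₁V₁/(nR) = 326×45.5/(4.59×8.314) = 389 K.
Isobaric: P stays 326 kPa; V/T = const ⇒ T₂ = 194 K, V₂ = 22.7 L.
For an ideal gas ΔU = nCvΔT with Cv = (5/2)R = 20.8 J/(mol·K).
ΔU = 4.59×20.8×(194−389) = -18600 J.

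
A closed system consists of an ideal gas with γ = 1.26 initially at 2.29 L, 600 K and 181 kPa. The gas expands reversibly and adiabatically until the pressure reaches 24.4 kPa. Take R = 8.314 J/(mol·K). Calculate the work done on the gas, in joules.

n = P₁V₁/(RT₁) = 181×2.29/(8.314×600) = 0.0831 mol.
Adiabatic: T₂/T₁ = (P₂/P₁)^((γ−1)/γ) ⇒ T₂ = 600×(0.135)^0.206 = 397 K; V₂ = 11.2 L.
ΔU = nCvΔT = 0.0831×32.0×(397−600) = -540 J.
Q = 0 for an adiabatic process, so W = −ΔU = 540 J.
Work done on the gas = −W_by = -540 J.

-540 J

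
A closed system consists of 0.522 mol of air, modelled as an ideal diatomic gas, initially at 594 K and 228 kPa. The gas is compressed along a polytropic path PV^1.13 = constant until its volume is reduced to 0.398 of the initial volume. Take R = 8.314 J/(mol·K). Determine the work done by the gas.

V₁ = nRT₁/P₁ = 0.522×8.314×594/228 = 11.3 L.
Polytropic n=1.13: T₂ = T₁(V₁/V₂)^(n−1) = 594×(2.51)^0.13 = 670 K; P₂ = P₁(V₁/V₂)^n = 646 kPa.
W = (P₁V₁−P₂V₂)/(n−1) = (228×11.3−646×4.50)/0.13 = -2520 J.

-2520 J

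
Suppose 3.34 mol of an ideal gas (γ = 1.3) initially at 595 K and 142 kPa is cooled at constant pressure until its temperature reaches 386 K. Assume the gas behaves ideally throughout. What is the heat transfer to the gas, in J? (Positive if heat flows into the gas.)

V₁ = nRT₁/P₁ = 3.34×8.314×595/142 = 116 L.
Isobaric: P stays 142 kPa; V/T = const ⇒ T₂ = 386 K, V₂ = 75.5 L.
W = PΔV = 142×(75.5−116) kPa·L = -5800 J.
ΔU = nCvΔT = 3.34×27.7×(386−595) = -19300 J.
Q = ΔU + W = nCpΔT = -25100 J.

-25100 J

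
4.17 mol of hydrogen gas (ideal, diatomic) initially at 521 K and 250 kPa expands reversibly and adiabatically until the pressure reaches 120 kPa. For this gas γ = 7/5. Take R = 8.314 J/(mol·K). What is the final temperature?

V₁ = nRT₁/P₁ = 4.17×8.314×521/250 = 72.3 L.
Adiabatic: T₂/T₁ = (P₂/P₁)^((γ−1)/γ) ⇒ T₂ = 521×(0.480)^0.286 = 422 K; V₂ = 122 L.

422 K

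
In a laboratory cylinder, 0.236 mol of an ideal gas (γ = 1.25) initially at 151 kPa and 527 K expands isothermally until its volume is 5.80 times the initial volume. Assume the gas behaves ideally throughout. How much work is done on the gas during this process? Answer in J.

-1820 J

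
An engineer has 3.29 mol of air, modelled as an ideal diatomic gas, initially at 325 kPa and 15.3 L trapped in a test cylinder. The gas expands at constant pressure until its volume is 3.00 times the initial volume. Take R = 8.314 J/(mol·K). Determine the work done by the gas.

9950 J

T₁ = P₁V₁/(nR) = 325×15.3/(3.29×8.314) = 182 K.
Isobaric: P stays 325 kPa; V/T = const ⇒ T₂ = 545 K, V₂ = 45.9 L.
W = PΔV = 325×(45.9−15.3) kPa·L = 9950 J.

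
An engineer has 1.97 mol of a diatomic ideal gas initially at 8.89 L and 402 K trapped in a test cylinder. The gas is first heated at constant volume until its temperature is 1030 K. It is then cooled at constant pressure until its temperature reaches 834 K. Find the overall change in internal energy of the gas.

17700 J

P₁ = nRT₁/V₁ = 1.97×8.314×402/8.89 = 741 kPa.
Step 1 — Isochoric: V stays 8.89 L; P/T = const ⇒ T₂ = 1030 K, P₂ = 1900 kPa.
W = 0 (no volume change).
ΔU = nCvΔT = 1.97×20.8×(1030−402) = 25700 J.
Q = ΔU = 25700 J.
State after step 1: P = 1900 kPa, V = 8.89 L, T = 1030 K.
Step 2 — Isobaric: P stays 1900 kPa; V/T = const ⇒ T₂ = 834 K, V₂ = 7.20 L.
W = PΔV = 1900×(7.20−8.89) kPa·L = -3210 J.
ΔU = nCvΔT = 1.97×20.8×(834−1030) = -8030 J.
Q = ΔU + W = nCpΔT = -11200 J.
Net over both steps: W = -3210 J, Q = 14500 J, ΔU = 17700 J.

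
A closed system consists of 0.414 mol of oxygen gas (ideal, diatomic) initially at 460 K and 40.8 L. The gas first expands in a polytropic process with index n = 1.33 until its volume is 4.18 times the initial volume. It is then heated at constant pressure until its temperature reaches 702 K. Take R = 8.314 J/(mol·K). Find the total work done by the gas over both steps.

P₁ = nRT₁/V₁ = 0.414×8.314×460/40.8 = 38.8 kPa.
Step 1 — Polytropic n=1.33: T₂ = T₁(V₁/V₂)^(n−1) = 460×(0.239)^0.33 = 287 K; P₂ = P₁(V₁/V₂)^n = 5.79 kPa.
W = (P₁V₁−P₂V₂)/(n−1) = (38.8×40.8−5.79×171)/0.33 = 1810 J.
ΔU = nCvΔT = 0.414×20.8×(287−460) = -1490 J.
Q = ΔU + W = 316 J.
State after step 1: P = 5.79 kPa, V = 171 L, T = 287 K.
Step 2 — Isobaric: P stays 5.79 kPa; V/T = const ⇒ T₂ = 702 K, V₂ = 417 L.
W = PΔV = 5.79×(417−171) kPa·L = 1430 J.
ΔU = nCvΔT = 0.414×20.8×(702−287) = 3570 J.
Q = ΔU + W = nCpΔT = 5000 J.
Net over both steps: W = 3230 J, Q = 5320 J, ΔU = 2080 J.

3230 J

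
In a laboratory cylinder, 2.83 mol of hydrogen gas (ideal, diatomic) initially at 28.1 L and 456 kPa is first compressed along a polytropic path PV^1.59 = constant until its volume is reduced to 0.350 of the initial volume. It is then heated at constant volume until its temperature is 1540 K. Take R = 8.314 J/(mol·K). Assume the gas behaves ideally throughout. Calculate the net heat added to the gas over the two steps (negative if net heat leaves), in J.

39900 J

T₁ = P₁V₁/(nR) = 456×28.1/(2.83×8.314) = 545 K.
Step 1 — Polytropic n=1.59: T₂ = T₁(V₁/V₂)^(n−1) = 545×(2.86)^0.59 = 1010 K; P₂ = P₁(V₁/V₂)^n = 2420 kPa.
W = (P₁V₁−P₂V₂)/(n−1) = (456×28.1−2420×9.83)/0.59 = -18600 J.
ΔU = nCvΔT = 2.83×20.8×(1010−545) = 27500 J.
Q = ΔU + W = 8850 J.
State after step 1: P = 2420 kPa, V = 9.83 L, T = 1010 K.
Step 2 — Isochoric: V stays 9.83 L; P/T = const ⇒ T₂ = 1540 K, P₂ = 3680 kPa.
W = 0 (no volume change).
ΔU = nCvΔT = 2.83×20.8×(1540−1010) = 31100 J.
Q = ΔU = 31100 J.
Net over both steps: W = -18600 J, Q = 39900 J, ΔU = 58600 J.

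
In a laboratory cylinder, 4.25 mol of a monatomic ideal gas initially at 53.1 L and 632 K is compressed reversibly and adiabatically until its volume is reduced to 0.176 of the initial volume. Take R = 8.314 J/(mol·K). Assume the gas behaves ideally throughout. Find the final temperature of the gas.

P₁ = nRT₁/V₁ = 4.25×8.314×632/53.1 = 421 kPa.
Adiabatic: TV^(γ−1) = const ⇒ T₂ = 632×(5.68)^0.667 = 2010 K; PV^γ = const ⇒ P₂ = 7610 kPa.

2010 K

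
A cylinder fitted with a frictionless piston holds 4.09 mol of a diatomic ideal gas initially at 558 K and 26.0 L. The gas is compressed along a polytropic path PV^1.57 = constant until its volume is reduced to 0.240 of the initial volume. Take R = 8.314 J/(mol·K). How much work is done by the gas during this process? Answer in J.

P₁ = nRT₁/V₁ = 4.09×8.314×558/26.0 = 730 kPa.
Polytropic n=1.57: T₂ = T₁(V₁/V₂)^(n−1) = 558×(4.17)^0.57 = 1260 K; P₂ = P₁(V₁/V₂)^n = 6860 kPa.
W = (P₁V₁−P₂V₂)/(n−1) = (730×26.0−6860×6.24)/0.57 = -41800 J.

-41800 J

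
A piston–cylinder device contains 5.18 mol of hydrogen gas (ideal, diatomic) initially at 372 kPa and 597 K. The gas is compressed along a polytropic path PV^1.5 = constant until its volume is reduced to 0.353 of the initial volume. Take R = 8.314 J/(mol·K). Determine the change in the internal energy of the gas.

43900 J

V₁ = nRT₁/P₁ = 5.18×8.314×597/372 = 69.1 L.
Polytropic n=1.5: T₂ = T₁(V₁/V₂)^(n−1) = 597×(2.83)^0.50 = 1000 K; P₂ = P₁(V₁/V₂)^n = 1770 kPa.
For an ideal gas ΔU = nCvΔT with Cv = (5/2)R = 20.8 J/(mol·K).
ΔU = 5.18×20.8×(1000−597) = 43900 J.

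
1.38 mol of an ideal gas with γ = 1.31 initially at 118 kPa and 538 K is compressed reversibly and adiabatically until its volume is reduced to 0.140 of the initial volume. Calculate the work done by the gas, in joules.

-16700 J

V₁ = nRT₁/P₁ = 1.38×8.314×538/118 = 52.3 L.
Adiabatic: TV^(γ−1) = const ⇒ T₂ = 538×(7.14)^0.310 = 990 K; PV^γ = const ⇒ P₂ = 1550 kPa.
ΔU = nCvΔT = 1.38×26.8×(990−538) = 16700 J.
Q = 0 for an adiabatic process, so W = −ΔU = -16700 J.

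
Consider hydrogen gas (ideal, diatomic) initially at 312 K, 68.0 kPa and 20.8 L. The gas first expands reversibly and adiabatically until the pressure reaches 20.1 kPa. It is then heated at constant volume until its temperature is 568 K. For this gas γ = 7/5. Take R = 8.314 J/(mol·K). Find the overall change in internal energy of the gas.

2900 J

n = P₁V₁/(RT₁) = 68.0×20.8/(8.314×312) = 0.545 mol.
Step 1 — Adiabatic: T₂/T₁ = (P₂/P₁)^((γ−1)/γ) ⇒ T₂ = 312×(0.296)^0.286 = 220 K; V₂ = 49.7 L.
ΔU = nCvΔT = 0.545×20.8×(220−312) = -1040 J.
Q = 0 for an adiabatic process, so W = −ΔU = 1040 J.
State after step 1: P = 20.1 kPa, V = 49.7 L, T = 220 K.
Step 2 — Isochoric: V stays 49.7 L; P/T = const ⇒ T₂ = 568 K, P₂ = 51.8 kPa.
W = 0 (no volume change).
ΔU = nCvΔT = 0.545×20.8×(568−220) = 3940 J.
Q = ΔU = 3940 J.
Net over both steps: W = 1040 J, Q = 3940 J, ΔU = 2900 J.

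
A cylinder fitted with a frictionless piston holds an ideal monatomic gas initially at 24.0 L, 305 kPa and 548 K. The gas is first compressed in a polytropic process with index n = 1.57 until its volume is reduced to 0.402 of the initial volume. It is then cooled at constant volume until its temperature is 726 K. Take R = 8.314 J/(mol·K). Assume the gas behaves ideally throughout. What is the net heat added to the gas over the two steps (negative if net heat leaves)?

-5180 J

n = P₁V₁/(RT₁) = 305×24.0/(8.314×548) = 1.61 mol.
Step 1 — Polytropic n=1.57: T₂ = T₁(V₁/V₂)^(n−1) = 548×(2.49)^0.57 = 921 K; P₂ = P₁(V₁/V₂)^n = 1280 kPa.
W = (P₁V₁−P₂V₂)/(n−1) = (305×24.0−1280×9.65)/0.57 = -8750 J.
ΔU = nCvΔT = 1.61×12.5×(921−548) = 7480 J.
Q = ΔU + W = -1270 J.
State after step 1: P = 1280 kPa, V = 9.65 L, T = 921 K.
Step 2 — Isochoric: V stays 9.65 L; P/T = const ⇒ T₂ = 726 K, P₂ = 1010 kPa.
W = 0 (no volume change).
ΔU = nCvΔT = 1.61×12.5×(726−921) = -3910 J.
Q = ΔU = -3910 J.
Net over both steps: W = -8750 J, Q = -5180 J, ΔU = 3570 J.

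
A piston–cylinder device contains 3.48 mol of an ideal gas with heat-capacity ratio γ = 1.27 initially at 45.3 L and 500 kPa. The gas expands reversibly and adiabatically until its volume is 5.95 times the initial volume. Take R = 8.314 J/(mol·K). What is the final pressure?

T₁ = P₁V₁/(nR) = 500×45.3/(3.48×8.314) = 783 K.
Adiabatic: TV^(γ−1) = const ⇒ T₂ = 783×(0.168)^0.270 = 484 K; PV^γ = const ⇒ P₂ = 51.9 kPa.

51.9 kPa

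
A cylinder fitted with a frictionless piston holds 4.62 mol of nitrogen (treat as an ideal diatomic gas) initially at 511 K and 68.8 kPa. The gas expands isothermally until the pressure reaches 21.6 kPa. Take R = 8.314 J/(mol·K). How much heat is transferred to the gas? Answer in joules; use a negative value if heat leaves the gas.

22700 J

V₁ = nRT₁/P₁ = 4.62×8.314×511/68.8 = 285 L.
Isothermal: T stays 511 K; PV = const ⇒ V₂ = 909 L, P₂ = 21.6 kPa.
ΔU = 0 (ideal gas, T constant).
W = nRT ln(V₂/V₁) = 4.62×8.314×511×ln(3.19) = 22700 J.
Q = ΔU + W = 22700 J.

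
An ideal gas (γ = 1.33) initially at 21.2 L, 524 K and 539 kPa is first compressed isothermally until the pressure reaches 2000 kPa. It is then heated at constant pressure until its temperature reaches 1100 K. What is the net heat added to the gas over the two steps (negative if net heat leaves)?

35600 J

n = P₁V₁/(RT₁) = 539×21.2/(8.314×524) = 2.62 mol.
Step 1 — Isothermal: T stays 524 K; PV = const ⇒ V₂ = 5.71 L, P₂ = 2000 kPa.
ΔU = 0 (ideal gas, T constant).
W = nRT ln(V₂/V₁) = 2.62×8.314×524×ln(0.270) = -15000 J.
Q = ΔU + W = -15000 J.
State after step 1: P = 2000 kPa, V = 5.71 L, T = 524 K.
Step 2 — Isobaric: P stays 2000 kPa; V/T = const ⇒ T₂ = 1100 K, V₂ = 12.0 L.
W = PΔV = 2000×(12.0−5.71) kPa·L = 12600 J.
ΔU = nCvΔT = 2.62×25.2×(1100−524) = 38100 J.
Q = ΔU + W = nCpΔT = 50600 J.
Net over both steps: W = -2420 J, Q = 35600 J, ΔU = 38100 J.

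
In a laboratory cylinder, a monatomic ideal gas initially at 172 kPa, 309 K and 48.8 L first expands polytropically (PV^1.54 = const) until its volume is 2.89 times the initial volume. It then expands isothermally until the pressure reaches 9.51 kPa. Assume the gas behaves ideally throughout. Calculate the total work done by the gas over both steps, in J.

12700 J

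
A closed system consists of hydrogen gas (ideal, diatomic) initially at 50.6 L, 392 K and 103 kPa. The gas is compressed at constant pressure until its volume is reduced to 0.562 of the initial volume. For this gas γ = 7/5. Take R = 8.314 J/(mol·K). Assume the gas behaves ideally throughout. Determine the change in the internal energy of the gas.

-5710 J

n = P₁V₁/(RT₁) = 103×50.6/(8.314×392) = 1.60 mol.
Isobaric: P stays 103 kPa; V/T = const ⇒ T₂ = 220 K, V₂ = 28.4 L.
For an ideal gas ΔU = nCvΔT with Cv = (5/2)R = 20.8 J/(mol·K).
ΔU = 1.60×20.8×(220−392) = -5710 J.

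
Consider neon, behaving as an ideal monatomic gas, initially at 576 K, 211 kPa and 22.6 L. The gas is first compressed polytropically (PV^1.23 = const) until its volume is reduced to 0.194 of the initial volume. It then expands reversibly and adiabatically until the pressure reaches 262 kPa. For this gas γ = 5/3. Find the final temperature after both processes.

n = P₁V₁/(RT₁) = 211×22.6/(8.314×576) = 0.996 mol.
Step 1 — Polytropic n=1.23: T₂ = T₁(V₁/V₂)^(n−1) = 576×(5.15)^0.23 = 840 K; P₂ = P₁(V₁/V₂)^n = 1590 kPa.
W = (P₁V₁−P₂V₂)/(n−1) = (211×22.6−1590×4.38)/0.23 = -9500 J.
ΔU = nCvΔT = 0.996×12.5×(840−576) = 3280 J.
Q = ΔU + W = -6220 J.
State after step 1: P = 1590 kPa, V = 4.38 L, T = 840 K.
Step 2 — Adiabatic: T₂/T₁ = (P₂/P₁)^((γ−1)/γ) ⇒ T₂ = 840×(0.165)^0.400 = 409 K; V₂ = 12.9 L.
ΔU = nCvΔT = 0.996×12.5×(409−840) = -5350 J.
Q = 0 for an adiabatic process, so W = −ΔU = 5350 J.
Net over both steps: W = -4140 J, Q = -6220 J, ΔU = -2080 J.

409 K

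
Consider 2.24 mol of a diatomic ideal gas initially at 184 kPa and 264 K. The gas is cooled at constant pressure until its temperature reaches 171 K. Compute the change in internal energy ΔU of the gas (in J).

-4330 J

V₁ = nRT₁/P₁ = 2.24×8.314×264/184 = 26.7 L.
Isobaric: P stays 184 kPa; V/T = const ⇒ T₂ = 171 K, V₂ = 17.3 L.
For an ideal gas ΔU = nCvΔT with Cv = (5/2)R = 20.8 J/(mol·K).
ΔU = 2.24×20.8×(171−264) = -4330 J.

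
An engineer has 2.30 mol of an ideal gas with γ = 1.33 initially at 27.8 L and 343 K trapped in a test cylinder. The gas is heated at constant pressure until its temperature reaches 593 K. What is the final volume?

48.1 L

P₁ = nRT₁/V₁ = 2.30×8.314×343/27.8 = 236 kPa.
Isobaric: P stays 236 kPa; V/T = const ⇒ T₂ = 593 K, V₂ = 48.1 L.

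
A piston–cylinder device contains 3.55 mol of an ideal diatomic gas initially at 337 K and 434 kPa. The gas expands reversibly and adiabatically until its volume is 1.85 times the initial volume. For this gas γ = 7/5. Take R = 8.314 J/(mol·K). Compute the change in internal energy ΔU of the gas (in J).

V₁ = nRT₁/P₁ = 3.55×8.314×337/434 = 22.9 L.
Adiabatic: TV^(γ−1) = const ⇒ T₂ = 337×(0.541)^0.400 = 263 K; PV^γ = const ⇒ P₂ = 183 kPa.
For an ideal gas ΔU = nCvΔT with Cv = (5/2)R = 20.8 J/(mol·K).
ΔU = 3.55×20.8×(263−337) = -5420 J.

-5420 J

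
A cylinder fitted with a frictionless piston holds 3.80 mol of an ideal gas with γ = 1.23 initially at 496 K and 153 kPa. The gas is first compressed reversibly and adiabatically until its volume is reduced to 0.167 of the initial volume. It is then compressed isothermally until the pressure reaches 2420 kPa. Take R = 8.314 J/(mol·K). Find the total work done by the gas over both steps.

-47900 J

V₁ = nRT₁/P₁ = 3.80×8.314×496/153 = 102 L.
Step 1 — Adiabatic: TV^(γ−1) = const ⇒ T₂ = 496×(5.99)^0.230 = 749 K; PV^γ = const ⇒ P₂ = 1380 kPa.
ΔU = nCvΔT = 3.80×36.1×(749−496) = 34700 J.
Q = 0 for an adiabatic process, so W = −ΔU = -34700 J.
State after step 1: P = 1380 kPa, V = 17.1 L, T = 749 K.
Step 2 — Isothermal: T stays 749 K; PV = const ⇒ V₂ = 9.77 L, P₂ = 2420 kPa.
ΔU = 0 (ideal gas, T constant).
W = nRT ln(V₂/V₁) = 3.80×8.314×749×ln(0.571) = -13200 J.
Q = ΔU + W = -13200 J.
Net over both steps: W = -47900 J, Q = -13200 J, ΔU = 34700 J.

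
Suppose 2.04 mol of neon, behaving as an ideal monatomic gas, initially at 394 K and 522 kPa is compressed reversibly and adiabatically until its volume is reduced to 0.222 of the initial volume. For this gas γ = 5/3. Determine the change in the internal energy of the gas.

17300 J

V₁ = nRT₁/P₁ = 2.04×8.314×394/522 = 12.8 L.
Adiabatic: TV^(γ−1) = const ⇒ T₂ = 394×(4.50)^0.667 = 1070 K; PV^γ = const ⇒ P₂ = 6410 kPa.
For an ideal gas ΔU = nCvΔT with Cv = (3/2)R = 12.5 J/(mol·K).
ΔU = 2.04×12.5×(1070−394) = 17300 J.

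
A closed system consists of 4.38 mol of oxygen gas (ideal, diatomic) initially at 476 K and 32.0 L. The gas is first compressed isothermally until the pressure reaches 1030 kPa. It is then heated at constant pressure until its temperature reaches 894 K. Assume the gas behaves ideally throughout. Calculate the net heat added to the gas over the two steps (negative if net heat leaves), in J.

P₁ = nRT₁/V₁ = 4.38×8.314×476/32.0 = 542 kPa.
Step 1 — Isothermal: T stays 476 K; PV = const ⇒ V₂ = 16.8 L, P₂ = 1030 kPa.
ΔU = 0 (ideal gas, T constant).
W = nRT ln(V₂/V₁) = 4.38×8.314×476×ln(0.526) = -11100 J.
Q = ΔU + W = -11100 J.
State after step 1: P = 1030 kPa, V = 16.8 L, T = 476 K.
Step 2 — Isobaric: P stays 1030 kPa; V/T = const ⇒ T₂ = 894 K, V₂ = 31.6 L.
W = PΔV = 1030×(31.6−16.8) kPa·L = 15200 J.
ΔU = nCvΔT = 4.38×20.8×(894−476) = 38100 J.
Q = ΔU + W = nCpΔT = 53300 J.
Net over both steps: W = 4080 J, Q = 42100 J, ΔU = 38100 J.

42100 J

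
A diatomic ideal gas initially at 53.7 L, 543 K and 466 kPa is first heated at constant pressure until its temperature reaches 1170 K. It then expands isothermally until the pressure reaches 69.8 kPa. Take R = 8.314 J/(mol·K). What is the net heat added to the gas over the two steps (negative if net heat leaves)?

204000 J

n = P₁V₁/(RT₁) = 466×53.7/(8.314×543) = 5.54 mol.
Step 1 — Isobaric: P stays 466 kPa; V/T = const ⇒ T₂ = 1170 K, V₂ = 116 L.
W = PΔV = 466×(116−53.7) kPa·L = 28900 J.
ΔU = nCvΔT = 5.54×20.8×(1170−543) = 72200 J.
Q = ΔU + W = nCpΔT = 101000 J.
State after step 1: P = 466 kPa, V = 116 L, T = 1170 K.
Step 2 — Isothermal: T stays 1170 K; PV = const ⇒ V₂ = 772 L, P₂ = 69.8 kPa.
ΔU = 0 (ideal gas, T constant).
W = nRT ln(V₂/V₁) = 5.54×8.314×1170×ln(6.68) = 102000 J.
Q = ΔU + W = 102000 J.
Net over both steps: W = 131000 J, Q = 204000 J, ΔU = 72200 J.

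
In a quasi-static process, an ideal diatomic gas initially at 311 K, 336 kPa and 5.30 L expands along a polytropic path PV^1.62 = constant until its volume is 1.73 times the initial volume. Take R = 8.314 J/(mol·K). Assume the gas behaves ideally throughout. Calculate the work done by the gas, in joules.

828 J

n = P₁V₁/(RT₁) = 336×5.30/(8.314×311) = 0.689 mol.
Polytropic n=1.62: T₂ = T₁(V₁/V₂)^(n−1) = 311×(0.578)^0.62 = 221 K; P₂ = P₁(V₁/V₂)^n = 138 kPa.
W = (P₁V₁−P₂V₂)/(n−1) = (336×5.30−138×9.17)/0.62 = 828 J.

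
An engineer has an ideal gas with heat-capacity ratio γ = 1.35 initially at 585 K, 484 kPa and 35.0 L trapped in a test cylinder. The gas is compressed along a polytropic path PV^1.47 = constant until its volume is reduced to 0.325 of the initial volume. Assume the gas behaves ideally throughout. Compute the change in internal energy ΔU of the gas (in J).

33700 J

n = P₁V₁/(RT₁) = 484×35.0/(8.314×585) = 3.48 mol.
Polytropic n=1.47: T₂ = T₁(V₁/V₂)^(n−1) = 585×(3.08)^0.47 = 992 K; P₂ = P₁(V₁/V₂)^n = 2530 kPa.
For an ideal gas ΔU = nCvΔT with Cv = R/(γ−1) = 23.8 J/(mol·K).
ΔU = 3.48×23.8×(992−585) = 33700 J.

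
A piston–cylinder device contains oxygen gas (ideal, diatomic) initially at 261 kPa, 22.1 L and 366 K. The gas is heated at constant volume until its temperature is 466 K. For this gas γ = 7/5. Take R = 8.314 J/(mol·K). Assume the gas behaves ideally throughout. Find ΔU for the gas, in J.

3940 J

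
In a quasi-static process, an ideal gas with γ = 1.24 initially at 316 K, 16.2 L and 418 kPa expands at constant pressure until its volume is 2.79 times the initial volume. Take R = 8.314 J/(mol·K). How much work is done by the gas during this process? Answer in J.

n = P₁V₁/(RT₁) = 418×16.2/(8.314×316) = 2.58 mol.
Isobaric: P stays 418 kPa; V/T = const ⇒ T₂ = 882 K, V₂ = 45.2 L.
W = PΔV = 418×(45.2−16.2) kPa·L = 12100 J.

12100 J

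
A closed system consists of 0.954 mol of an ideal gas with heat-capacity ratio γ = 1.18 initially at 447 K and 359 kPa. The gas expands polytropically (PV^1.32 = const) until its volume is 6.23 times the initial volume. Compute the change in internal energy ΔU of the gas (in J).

-8730 J

V₁ = nRT₁/P₁ = 0.954×8.314×447/359 = 9.88 L.
Polytropic n=1.32: T₂ = T₁(V₁/V₂)^(n−1) = 447×(0.161)^0.32 = 249 K; P₂ = P₁(V₁/V₂)^n = 32.1 kPa.
For an ideal gas ΔU = nCvΔT with Cv = R/(γ−1) = 46.2 J/(mol·K).
ΔU = 0.954×46.2×(249−447) = -8730 J.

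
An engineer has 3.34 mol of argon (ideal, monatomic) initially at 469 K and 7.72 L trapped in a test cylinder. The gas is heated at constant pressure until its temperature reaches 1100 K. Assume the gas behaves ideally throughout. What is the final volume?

P₁ = nRT₁/V₁ = 3.34×8.314×469/7.72 = 1690 kPa.
Isobaric: P stays 1690 kPa; V/T = const ⇒ T₂ = 1100 K, V₂ = 18.1 L.

18.1 L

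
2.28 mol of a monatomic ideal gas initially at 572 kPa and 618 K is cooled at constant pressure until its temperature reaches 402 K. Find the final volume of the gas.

13.3 L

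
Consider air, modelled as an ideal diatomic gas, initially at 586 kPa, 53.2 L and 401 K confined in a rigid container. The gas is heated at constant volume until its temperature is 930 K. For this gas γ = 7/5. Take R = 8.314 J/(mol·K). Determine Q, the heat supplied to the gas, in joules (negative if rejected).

103000 J

n = P₁V₁/(RT₁) = 586×53.2/(8.314×401) = 9.35 mol.
Isochoric: V stays 53.2 L; P/T = const ⇒ T₂ = 930 K, P₂ = 1360 kPa.
W = 0 (no volume change).
ΔU = nCvΔT = 9.35×20.8×(930−401) = 103000 J.
Q = ΔU = 103000 J.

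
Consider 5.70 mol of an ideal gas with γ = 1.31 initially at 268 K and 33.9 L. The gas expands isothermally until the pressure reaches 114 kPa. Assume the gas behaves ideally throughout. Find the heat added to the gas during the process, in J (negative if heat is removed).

15100 J

P₁ = nRT₁/V₁ = 5.70×8.314×268/33.9 = 375 kPa.
Isothermal: T stays 268 K; PV = const ⇒ V₂ = 111 L, P₂ = 114 kPa.
ΔU = 0 (ideal gas, T constant).
W = nRT ln(V₂/V₁) = 5.70×8.314×268×ln(3.29) = 15100 J.
Q = ΔU + W = 15100 J.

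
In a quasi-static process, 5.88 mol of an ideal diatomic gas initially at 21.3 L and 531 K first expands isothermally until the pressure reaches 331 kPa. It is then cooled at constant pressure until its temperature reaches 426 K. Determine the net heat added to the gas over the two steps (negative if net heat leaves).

P₁ = nRT₁/V₁ = 5.88×8.314×531/21.3 = 1220 kPa.
Step 1 — Isothermal: T stays 531 K; PV = const ⇒ V₂ = 78.4 L, P₂ = 331 kPa.
ΔU = 0 (ideal gas, T constant).
W = nRT ln(V₂/V₁) = 5.88×8.314×531×ln(3.68) = 33800 J.
Q = ΔU + W = 33800 J.
State after step 1: P = 331 kPa, V = 78.4 L, T = 531 K.
Step 2 — Isobaric: P stays 331 kPa; V/T = const ⇒ T₂ = 426 K, V₂ = 62.9 L.
W = PΔV = 331×(62.9−78.4) kPa·L = -5130 J.
ΔU = nCvΔT = 5.88×20.8×(426−531) = -12800 J.
Q = ΔU + W = nCpΔT = -18000 J.
Net over both steps: W = 28700 J, Q = 15900 J, ΔU = -12800 J.

15900 J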